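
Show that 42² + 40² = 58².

Compute a² + b² = 42² + 40² = 1764 + 1600 = 3364
Compute c² = 58² = 3364
Since 3364 = 3364, confirmed.

Yes, it is a Pythagorean triple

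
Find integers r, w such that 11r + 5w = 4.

Step 1: Check solvability.
gcd(11, 5) = 1
Since 1 divides 4, solutions exist.

Step 2: Apply extended Euclidean algorithm to find gcd.
We find integers such that 11*x0 + 5*y0 = 1

Step 3: Scale the particular solution.
Multiply by 4/1 = 4:
r = 4, w = -8

Step 4: Verify.
11*(4) + 5*(-8) = 4 = 4 ✓

r = 4, w = -8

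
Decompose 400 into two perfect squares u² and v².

We need to find integers u, v > 0 such that u² + v² = 400.
Trying u = 12: v² = 400 - 12² = 400 - 144 = 256
v = 16
Check: 12² + 16² = 144 + 256 = 400 ✓

400 = 12² + 16²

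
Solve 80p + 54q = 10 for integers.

Step 1: Check solvability.
gcd(80, 54) = 2
Since 2 divides 10, solutions exist.

Step 2: Apply extended Euclidean algorithm to find gcd.
We find integers such that 80*x0 + 54*y0 = 2

Step 3: Scale the particular solution.
Multiply by 10/2 = 5:
p = -10, q = 15

Step 4: Verify.
80*(-10) + 54*(15) = 10 = 10 ✓

p = -10, q = 15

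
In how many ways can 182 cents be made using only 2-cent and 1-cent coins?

We need non-negative integers (x, y) with 2x + 1y = 182.
For each x from 0 to 91, check if (182 - 2x) is a non-negative multiple of 1.
Solutions (x, y): (0,182), (1,180), (2,178), (3,176), ...
Count: 92

92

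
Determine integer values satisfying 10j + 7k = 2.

Step 1: Check solvability.
gcd(10, 7) = 1
Since 1 divides 2, solutions exist.

Step 2: Apply extended Euclidean algorithm to find gcd.
We find integers such that 10*x0 + 7*y0 = 1

Step 3: Scale the particular solution.
Multiply by 2/1 = 2:
j = -4, k = 6

Step 4: Verify.
10*(-4) + 7*(6) = 2 = 2 ✓

j = -4, k = 6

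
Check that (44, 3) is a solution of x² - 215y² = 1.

Compute x² = 44² = 1936
Compute 215y² = 215·3² = 215·9 = 1935
x² - 215y² = 1936 - 1935 = 1
Since this equals 1, (44, 3) is a solution.

Yes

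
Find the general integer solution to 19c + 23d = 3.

Step 1: Compute gcd(19, 23) = 1.
Since 1 divides 3, solutions exist.

Step 2: Find a particular solution using extended Euclidean algorithm.
We get c₀ = -18, d₀ = 15.
Check: 19*-18 + 23*15 = 3 = 3 ✓

Step 3: Write the general solution.
c = -18 + (23/1)t = -18 + 23t
d = 15 - (19/1)t = 15 - 19t
for any integer t.

c = -18 + 23t, d = 15 - 19t for integer t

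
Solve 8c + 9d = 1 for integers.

Step 1: Check solvability.
gcd(8, 9) = 1
Since 1 divides 1, solutions exist.

Step 2: Apply extended Euclidean algorithm to find gcd.
We find integers such that 8*x0 + 9*y0 = 1

Step 3: Scale the particular solution.
Multiply by 1/1 = 1:
c = -1, d = 1

Step 4: Verify.
8*(-1) + 9*(1) = 1 = 1 ✓

c = -1, d = 1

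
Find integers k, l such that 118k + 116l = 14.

Step 1: Check solvability.
gcd(118, 116) = 2
Since 2 divides 14, solutions exist.

Step 2: Apply extended Euclidean algorithm to find gcd.
We find integers such that 118*x0 + 116*y0 = 2

Step 3: Scale the particular solution.
Multiply by 14/2 = 7:
k = 7, l = -7

Step 4: Verify.
118*(7) + 116*(-7) = 14 = 14 ✓

k = 7, l = -7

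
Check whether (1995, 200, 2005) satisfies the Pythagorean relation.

Compute a² + b²:
1995² + 200² = 3980025 + 40000 = 4020025
Compute c²:
2005² = 4020025
Since 4020025 = 4020025, it is a Pythagorean triple.

Yes, it is a Pythagorean triple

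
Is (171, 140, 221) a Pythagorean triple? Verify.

Compute a² + b² = 171² + 140² = 29241 + 19600 = 48841
Compute c² = 221² = 48841
Since 48841 = 48841, confirmed.

Yes, it is a Pythagorean triple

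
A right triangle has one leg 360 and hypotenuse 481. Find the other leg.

a² = c² - b² = 231361 - 129600 = 101761
a = 319

319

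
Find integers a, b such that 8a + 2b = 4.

Step 1: Check solvability.
gcd(8, 2) = 2
Since 2 divides 4, solutions exist.

Step 2: Apply extended Euclidean algorithm to find gcd.
We find integers such that 8*x0 + 2*y0 = 2

Step 3: Scale the particular solution.
Multiply by 4/2 = 2:
a = 0, b = 2

Step 4: Verify.
8*(0) + 2*(2) = 4 = 4 ✓

a = 0, b = 2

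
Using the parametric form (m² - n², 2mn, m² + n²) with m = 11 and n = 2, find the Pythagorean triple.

a = m² - n² = 121 - 4 = 117
b = 2mn = 2·11·2 = 44
c = m² + n² = 121 + 4 = 125
Verify: 117² + 44² = 13689 + 1936 = 15625 = 125² ✓

(117, 44, 125)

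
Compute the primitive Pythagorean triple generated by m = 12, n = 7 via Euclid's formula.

a = m² - n² = 144 - 49 = 95
b = 2mn = 2·12·7 = 168
c = m² + n² = 144 + 49 = 193
Verify: 95² + 168² = 9025 + 28224 = 37249 = 193² ✓

(95, 168, 193)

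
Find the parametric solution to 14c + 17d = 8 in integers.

Step 1: Compute gcd(14, 17) = 1.
Since 1 divides 8, solutions exist.

Step 2: Find a particular solution using extended Euclidean algorithm.
We get c₀ = -48, d₀ = 40.
Check: 14*-48 + 17*40 = 8 = 8 ✓

Step 3: Write the general solution.
c = -48 + (17/1)t = -48 + 17t
d = 40 - (14/1)t = 40 - 14t
for any integer t.

c = -48 + 17t, d = 40 - 14t for integer t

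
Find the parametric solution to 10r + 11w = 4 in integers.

Step 1: Compute gcd(10, 11) = 1.
Since 1 divides 4, solutions exist.

Step 2: Find a particular solution using extended Euclidean algorithm.
We get r₀ = -4, w₀ = 4.
Check: 10*-4 + 11*4 = 4 = 4 ✓

Step 3: Write the general solution.
r = -4 + (11/1)t = -4 + 11t
w = 4 - (10/1)t = 4 - 10t
for any integer t.

r = -4 + 11t, w = 4 - 10t for integer t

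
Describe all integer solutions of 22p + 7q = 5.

Step 1: Compute gcd(22, 7) = 1.
Since 1 divides 5, solutions exist.

Step 2: Find a particular solution using extended Euclidean algorithm.
We get p₀ = 5, q₀ = -15.
Check: 22*5 + 7*-15 = 5 = 5 ✓

Step 3: Write the general solution.
p = 5 + (7/1)t = 5 + 7t
q = -15 - (22/1)t = -15 - 22t
for any integer t.

p = 5 + 7t, q = -15 - 22t for integer t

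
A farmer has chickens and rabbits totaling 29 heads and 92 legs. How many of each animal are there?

Let c = chickens, r = rabbits.
Heads: c + r = 29
Legs: 2c + 4r = 92
From the first equation, c = 29 - r. Substitute:
2(29 - r) + 4r = 92
58 + 2r = 92
r = (92 - 58)/2 = 17
c = 29 - 17 = 12

Chickens: 12, Rabbits: 17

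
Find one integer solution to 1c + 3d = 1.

Step 1: Check solvability.
gcd(1, 3) = 1
Since 1 divides 1, solutions exist.

Step 2: Apply extended Euclidean algorithm to find gcd.
We find integers such that 1*x0 + 3*y0 = 1

Step 3: Scale the particular solution.
Multiply by 1/1 = 1:
c = 1, d = 0

Step 4: Verify.
1*(1) + 3*(0) = 1 = 1 ✓

c = 1, d = 0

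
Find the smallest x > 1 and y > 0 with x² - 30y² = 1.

We seek the smallest positive integers (x, y) with x² - 30y² = 1, i.e., x² = 30y² + 1.
Try successive y values:
y = 1: x² = 30·1² + 1 = 31, not a perfect square
y = 2: x² = 30·2² + 1 = 121, x = 11 ✓

Verify: 11² - 30·2² = 121 - 120 = 1 ✓

x = 11, y = 2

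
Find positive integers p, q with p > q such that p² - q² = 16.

Factor: p² - q² = (p+q)(p-q) = 16.
We need two factors of 16 with the same parity.
Use p+q = 8 and p-q = 2 (product 8·2 = 16).
Adding: 2p = 10, so p = 5.
Subtracting: 2q = 6, so q = 3.
Check: 5² - 3² = 25 - 9 = 16 ✓

p = 5, q = 3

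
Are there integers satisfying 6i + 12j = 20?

Step 1: Compute gcd(6, 12).
gcd(6, 12) = 6

Step 2: Check divisibility.
Does 6 divide 20? 20 = 6 x 3 + 2, so no.

By the theorem on linear Diophantine equations, 6i + 12j = 20 has integer solutions if and only if gcd(6, 12) divides 20. Since 6 does not divide 20, no solutions exist.

No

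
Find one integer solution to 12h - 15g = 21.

Step 1: Check solvability.
gcd(12, 15) = 3
Since 3 divides 21, solutions exist.

Step 2: Apply extended Euclidean algorithm to find gcd.
We find integers such that 12*x0 + 15*y0 = 3

Step 3: Scale the particular solution.
Multiply by 21/3 = 7:
h = -7, g = -7

Step 4: Verify.
12*(-7) - 15*(-7) = 21 = 21 ✓

h = -7, g = -7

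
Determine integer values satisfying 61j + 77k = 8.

Step 1: Check solvability.
gcd(61, 77) = 1
Since 1 divides 8, solutions exist.

Step 2: Apply extended Euclidean algorithm to find gcd.
We find integers such that 61*x0 + 77*y0 = 1

Step 3: Scale the particular solution.
Multiply by 8/1 = 8:
j = 192, k = -152

Step 4: Verify.
61*(192) + 77*(-152) = 8 = 8 ✓

j = 192, k = -152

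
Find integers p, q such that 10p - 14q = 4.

Step 1: Check solvability.
gcd(10, 14) = 2
Since 2 divides 4, solutions exist.

Step 2: Apply extended Euclidean algorithm to find gcd.
We find integers such that 10*x0 + 14*y0 = 2

Step 3: Scale the particular solution.
Multiply by 4/2 = 2:
p = 6, q = 4

Step 4: Verify.
10*(6) - 14*(4) = 4 = 4 ✓

p = 6, q = 4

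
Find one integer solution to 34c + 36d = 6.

Step 1: Check solvability.
gcd(34, 36) = 2
Since 2 divides 6, solutions exist.

Step 2: Apply extended Euclidean algorithm to find gcd.
We find integers such that 34*x0 + 36*y0 = 2

Step 3: Scale the particular solution.
Multiply by 6/2 = 3:
c = -3, d = 3

Step 4: Verify.
34*(-3) + 36*(3) = 6 = 6 ✓

c = -3, d = 3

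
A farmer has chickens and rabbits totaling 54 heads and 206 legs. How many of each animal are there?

Let c = chickens, r = rabbits.
Heads: c + r = 54
Legs: 2c + 4r = 206
From the first equation, c = 54 - r. Substitute:
2(54 - r) + 4r = 206
108 + 2r = 206
r = (206 - 108)/2 = 49
c = 54 - 49 = 5

Chickens: 5, Rabbits: 49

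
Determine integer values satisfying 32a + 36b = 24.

Step 1: Check solvability.
gcd(32, 36) = 4
Since 4 divides 24, solutions exist.

Step 2: Apply extended Euclidean algorithm to find gcd.
We find integers such that 32*x0 + 36*y0 = 4

Step 3: Scale the particular solution.
Multiply by 24/4 = 6:
a = -6, b = 6

Step 4: Verify.
32*(-6) + 36*(6) = 24 = 24 ✓

a = -6, b = 6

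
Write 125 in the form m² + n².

We need to find integers m, n > 0 such that m² + n² = 125.
Trying m = 2: n² = 125 - 2² = 125 - 4 = 121
n = 11
Check: 2² + 11² = 4 + 121 = 125 ✓

125 = 2² + 11²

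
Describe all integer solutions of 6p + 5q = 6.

Step 1: Compute gcd(6, 5) = 1.
Since 1 divides 6, solutions exist.

Step 2: Find a particular solution using extended Euclidean algorithm.
We get p₀ = 6, q₀ = -6.
Check: 6*6 + 5*-6 = 6 = 6 ✓

Step 3: Write the general solution.
p = 6 + (5/1)t = 6 + 5t
q = -6 - (6/1)t = -6 - 6t
for any integer t.

p = 6 + 5t, q = -6 - 6t for integer t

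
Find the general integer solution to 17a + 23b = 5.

Step 1: Compute gcd(17, 23) = 1.
Since 1 divides 5, solutions exist.

Step 2: Find a particular solution using extended Euclidean algorithm.
We get a₀ = -20, b₀ = 15.
Check: 17*-20 + 23*15 = 5 = 5 ✓

Step 3: Write the general solution.
a = -20 + (23/1)t = -20 + 23t
b = 15 - (17/1)t = 15 - 17t
for any integer t.

a = -20 + 23t, b = 15 - 17t for integer t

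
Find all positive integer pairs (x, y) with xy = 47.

The positive divisors of 47 are: 1, 47.
Each divisor d gives the pair (d, 47/d):
(1, 47), (47, 1)

(1, 47), (47, 1)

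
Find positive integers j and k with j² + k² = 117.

We need to find integers j, k > 0 such that j² + k² = 117.
Trying j = 6: k² = 117 - 6² = 117 - 36 = 81
k = 9
Check: 6² + 9² = 36 + 81 = 117 ✓

117 = 6² + 9²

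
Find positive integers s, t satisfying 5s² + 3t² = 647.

Try small values of s and check whether (647 - 5s²)/3 is a perfect square.
s = 10: 5·10² = 500, so 3t² = 647 - 500 = 147, giving t² = 49, t = 7.
Check: 5·10² + 3·7² = 500 + 147 = 647 ✓

s = 10, t = 7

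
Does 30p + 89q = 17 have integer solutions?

Step 1: Compute gcd(30, 89).
gcd(30, 89) = 1

Step 2: Check divisibility.
Does 1 divide 17? 17 = 1 x 17, so yes.

By the theorem on linear Diophantine equations, 30p + 89q = 17 has integer solutions if and only if gcd(30, 89) divides 17. Since 1 | 17, solutions exist.

Yes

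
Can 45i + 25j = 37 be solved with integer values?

Step 1: Compute gcd(45, 25).
gcd(45, 25) = 5

Step 2: Check divisibility.
Does 5 divide 37? 37 = 5 x 7 + 2, so no.

By the theorem on linear Diophantine equations, 45i + 25j = 37 has integer solutions if and only if gcd(45, 25) divides 37. Since 5 does not divide 37, no solutions exist.

No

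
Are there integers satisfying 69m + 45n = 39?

Step 1: Compute gcd(69, 45).
gcd(69, 45) = 3

Step 2: Check divisibility.
Does 3 divide 39? 39 = 3 x 13, so yes.

By the theorem on linear Diophantine equations, 69m + 45n = 39 has integer solutions if and only if gcd(69, 45) divides 39. Since 3 | 39, solutions exist.

Yes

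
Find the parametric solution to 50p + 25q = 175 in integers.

Step 1: Compute gcd(50, 25) = 25.
Since 25 divides 175, solutions exist.

Step 2: Find a particular solution using extended Euclidean algorithm.
We get p₀ = 0, q₀ = 7.
Check: 50*0 + 25*7 = 175 = 175 ✓

Step 3: Write the general solution.
p = 0 + (25/25)t = 0 + 1t
q = 7 - (50/25)t = 7 - 2t
for any integer t.

p = 0 + 1t, q = 7 - 2t for integer t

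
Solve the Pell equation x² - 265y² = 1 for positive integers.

We seek the smallest positive integers (x, y) with x² - 265y² = 1, i.e., x² = 265y² + 1.
Try successive y values:
y = 1: x² = 265·1² + 1 = 266, not a perfect square
y = 2: x² = 265·2² + 1 = 1061, not a perfect square
y = 3: x² = 265·3² + 1 = 2386, not a perfect square
... continuing the search (or via continued fractions) ...
y = 4529712: x² = 265·4529712² + 1 = 5437347062780161, x = 73738369 ✓

Verify: 73738369² - 265·4529712² = 5437347062780161 - 5437347062780160 = 1 ✓

x = 73738369, y = 4529712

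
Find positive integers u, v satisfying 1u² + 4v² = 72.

Try small values of u and check whether (72 - 1u²)/4 is a perfect square.
u = 6: 1·6² = 36, so 4v² = 72 - 36 = 36, giving v² = 9, v = 3.
Check: 1·6² + 4·3² = 36 + 36 = 72 ✓

u = 6, v = 3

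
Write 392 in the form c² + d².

We need to find integers c, d > 0 such that c² + d² = 392.
Trying c = 14: d² = 392 - 14² = 392 - 196 = 196
d = 14
Check: 14² + 14² = 196 + 196 = 392 ✓

392 = 14² + 14²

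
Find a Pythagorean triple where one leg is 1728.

We need the other leg and hypotenuse such that 1728² + x² = c².
Take x = 1050, c = 2022: 1728² + 1050² = 2985984 + 1102500 = 4088484 = 2022² ✓
Triple: (1050, 1728, 2022)

(1050, 1728, 2022)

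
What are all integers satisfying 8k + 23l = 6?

Step 1: Compute gcd(8, 23) = 1.
Since 1 divides 6, solutions exist.

Step 2: Find a particular solution using extended Euclidean algorithm.
We get k₀ = 18, l₀ = -6.
Check: 8*18 + 23*-6 = 6 = 6 ✓

Step 3: Write the general solution.
k = 18 + (23/1)t = 18 + 23t
l = -6 - (8/1)t = -6 - 8t
for any integer t.

k = 18 + 23t, l = -6 - 8t for integer t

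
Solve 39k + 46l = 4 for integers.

Step 1: Check solvability.
gcd(39, 46) = 1
Since 1 divides 4, solutions exist.

Step 2: Apply extended Euclidean algorithm to find gcd.
We find integers such that 39*x0 + 46*y0 = 1

Step 3: Scale the particular solution.
Multiply by 4/1 = 4:
k = 52, l = -44

Step 4: Verify.
39*(52) + 46*(-44) = 4 = 4 ✓

k = 52, l = -44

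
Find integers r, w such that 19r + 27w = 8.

Step 1: Check solvability.
gcd(19, 27) = 1
Since 1 divides 8, solutions exist.

Step 2: Apply extended Euclidean algorithm to find gcd.
We find integers such that 19*x0 + 27*y0 = 1

Step 3: Scale the particular solution.
Multiply by 8/1 = 8:
r = 80, w = -56

Step 4: Verify.
19*(80) + 27*(-56) = 8 = 8 ✓

r = 80, w = -56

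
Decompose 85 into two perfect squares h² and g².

We need to find integers h, g > 0 such that h² + g² = 85.
Trying h = 2: g² = 85 - 2² = 85 - 4 = 81
g = 9
Check: 2² + 9² = 4 + 81 = 85 ✓

85 = 2² + 9²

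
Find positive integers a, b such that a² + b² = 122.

Search for a with 122 - a² a perfect square.
a = 1: 122 - 1² = 122 - 1 = 121 = 11² ✓
So a = 1, b = 11.

a = 1, b = 11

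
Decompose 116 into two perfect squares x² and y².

We need to find integers x, y > 0 such that x² + y² = 116.
Trying x = 4: y² = 116 - 4² = 116 - 16 = 100
y = 10
Check: 4² + 10² = 16 + 100 = 116 ✓

116 = 4² + 10²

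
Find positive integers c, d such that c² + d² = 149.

Search for c with 149 - c² a perfect square.
c = 7: 149 - 7² = 149 - 49 = 100 = 10² ✓
So c = 7, d = 10.

c = 7, d = 10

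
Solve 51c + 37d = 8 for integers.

Step 1: Check solvability.
gcd(51, 37) = 1
Since 1 divides 8, solutions exist.

Step 2: Apply extended Euclidean algorithm to find gcd.
We find integers such that 51*x0 + 37*y0 = 1

Step 3: Scale the particular solution.
Multiply by 8/1 = 8:
c = 64, d = -88

Step 4: Verify.
51*(64) + 37*(-88) = 8 = 8 ✓

c = 64, d = -88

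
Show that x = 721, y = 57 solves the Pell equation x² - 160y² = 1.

Compute x² = 721² = 519841
Compute 160y² = 160·57² = 160·3249 = 519840
x² - 160y² = 519841 - 519840 = 1
Since this equals 1, (721, 57) is a solution.

Yes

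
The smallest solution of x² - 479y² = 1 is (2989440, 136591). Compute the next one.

Solutions to x² - Dy² = 1 are generated by powers of (x₀ + y₀√D).
The next solution satisfies x₁ + y₁√479 = (x₀ + y₀√479)², giving:
x₁ = x₀² + 479y₀² = 2989440² + 479·136591² = 8936751513600 + 8936751513599 = 17873503027199
y₁ = 2x₀y₀ = 2·2989440·136591 = 816661198080

Verify: 17873503027199² - 479·816661198080² = 319462110463291816933785601 - 319462110463291816933785600 = 1 ✓

x = 17873503027199, y = 816661198080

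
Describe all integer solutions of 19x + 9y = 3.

Step 1: Compute gcd(19, 9) = 1.
Since 1 divides 3, solutions exist.

Step 2: Find a particular solution using extended Euclidean algorithm.
We get x₀ = 3, y₀ = -6.
Check: 19*3 + 9*-6 = 3 = 3 ✓

Step 3: Write the general solution.
x = 3 + (9/1)t = 3 + 9t
y = -6 - (19/1)t = -6 - 19t
for any integer t.

x = 3 + 9t, y = -6 - 19t for integer t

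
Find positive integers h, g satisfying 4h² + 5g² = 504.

Try small values of h and check whether (504 - 4h²)/5 is a perfect square.
h = 9: 4·9² = 324, so 5g² = 504 - 324 = 180, giving g² = 36, g = 6.
Check: 4·9² + 5·6² = 324 + 180 = 504 ✓

h = 9, g = 6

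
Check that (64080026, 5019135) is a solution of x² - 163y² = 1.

Compute x² = 64080026² = 4106249732160676
Compute 163y² = 163·5019135² = 163·25191716148225 = 4106249732160675
x² - 163y² = 4106249732160676 - 4106249732160675 = 1
Since this equals 1, (64080026, 5019135) is a solution.

Yes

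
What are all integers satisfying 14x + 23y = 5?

Step 1: Compute gcd(14, 23) = 1.
Since 1 divides 5, solutions exist.

Step 2: Find a particular solution using extended Euclidean algorithm.
We get x₀ = 25, y₀ = -15.
Check: 14*25 + 23*-15 = 5 = 5 ✓

Step 3: Write the general solution.
x = 25 + (23/1)t = 25 + 23t
y = -15 - (14/1)t = -15 - 14t
for any integer t.

x = 25 + 23t, y = -15 - 14t for integer t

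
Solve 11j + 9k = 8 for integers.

Step 1: Check solvability.
gcd(11, 9) = 1
Since 1 divides 8, solutions exist.

Step 2: Apply extended Euclidean algorithm to find gcd.
We find integers such that 11*x0 + 9*y0 = 1

Step 3: Scale the particular solution.
Multiply by 8/1 = 8:
j = -32, k = 40

Step 4: Verify.
11*(-32) + 9*(40) = 8 = 8 ✓

j = -32, k = 40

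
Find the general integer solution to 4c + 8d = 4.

Step 1: Compute gcd(4, 8) = 4.
Since 4 divides 4, solutions exist.

Step 2: Find a particular solution using extended Euclidean algorithm.
We get c₀ = 1, d₀ = 0.
Check: 4*1 + 8*0 = 4 = 4 ✓

Step 3: Write the general solution.
c = 1 + (8/4)t = 1 + 2t
d = 0 - (4/4)t = 0 - 1t
for any integer t.

c = 1 + 2t, d = 0 - 1t for integer t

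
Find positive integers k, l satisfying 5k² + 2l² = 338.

Try small values of k and check whether (338 - 5k²)/2 is a perfect square.
k = 8: 5·8² = 320, so 2l² = 338 - 320 = 18, giving l² = 9, l = 3.
Check: 5·8² + 2·3² = 320 + 18 = 338 ✓

k = 8, l = 3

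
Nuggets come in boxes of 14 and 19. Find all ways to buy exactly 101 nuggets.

We need non-negative integers (x, y) with 14x + 19y = 101.
For each x in 0..7, check if 101 - 14x is a non-negative multiple of 19.
No x yields an integer y ≥ 0.

No solution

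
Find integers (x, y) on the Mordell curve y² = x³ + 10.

Try small integer x values and check whether x³ + 10 is a perfect square.
x = -1: x³ + 10 = -1³ + 10 = -1 + 10 = 9
Is 9 a perfect square? 3² = 9 ✓
So (x, y) = (-1, -3) is a solution.

x = -1, y = -3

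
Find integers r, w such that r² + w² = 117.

We need to find integers r, w > 0 such that r² + w² = 117.
Trying r = 6: w² = 117 - 6² = 117 - 36 = 81
w = 9
Check: 6² + 9² = 36 + 81 = 117 ✓

117 = 6² + 9²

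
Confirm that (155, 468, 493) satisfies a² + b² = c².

Compute a² + b² = 155² + 468² = 24025 + 219024 = 243049
Compute c² = 493² = 243049
Since 243049 = 243049, confirmed.

Yes, it is a Pythagorean triple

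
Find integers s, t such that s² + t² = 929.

We need to find integers s, t > 0 such that s² + t² = 929.
Trying s = 20: t² = 929 - 20² = 929 - 400 = 529
t = 23
Check: 20² + 23² = 400 + 529 = 929 ✓

929 = 20² + 23²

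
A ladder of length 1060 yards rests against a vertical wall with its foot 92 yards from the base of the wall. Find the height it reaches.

The ladder, wall, and ground form a right triangle with hypotenuse 1060 and one leg 92.
By the Pythagorean theorem: h² = 1060² - 92² = 1123600 - 8464 = 1115136
h = √1115136 = 1056 yards

1056 yards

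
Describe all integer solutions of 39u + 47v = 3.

Step 1: Compute gcd(39, 47) = 1.
Since 1 divides 3, solutions exist.

Step 2: Find a particular solution using extended Euclidean algorithm.
We get u₀ = -18, v₀ = 15.
Check: 39*-18 + 47*15 = 3 = 3 ✓

Step 3: Write the general solution.
u = -18 + (47/1)t = -18 + 47t
v = 15 - (39/1)t = 15 - 39t
for any integer t.

u = -18 + 47t, v = 15 - 39t for integer t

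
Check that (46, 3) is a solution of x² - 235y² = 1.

Compute x² = 46² = 2116
Compute 235y² = 235·3² = 235·9 = 2115
x² - 235y² = 2116 - 2115 = 1
Since this equals 1, (46, 3) is a solution.

Yes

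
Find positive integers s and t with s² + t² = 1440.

We need to find integers s, t > 0 such that s² + t² = 1440.
Trying s = 12: t² = 1440 - 12² = 1440 - 144 = 1296
t = 36
Check: 12² + 36² = 144 + 1296 = 1440 ✓

1440 = 12² + 36²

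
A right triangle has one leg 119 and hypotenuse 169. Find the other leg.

b² = c² - a² = 28561 - 14161 = 14400
b = 120

120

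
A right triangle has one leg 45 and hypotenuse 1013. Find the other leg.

b² = c² - a² = 1026169 - 2025 = 1024144
b = 1012

1012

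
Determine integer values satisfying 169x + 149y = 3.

Step 1: Check solvability.
gcd(169, 149) = 1
Since 1 divides 3, solutions exist.

Step 2: Apply extended Euclidean algorithm to find gcd.
We find integers such that 169*x0 + 149*y0 = 1

Step 3: Scale the particular solution.
Multiply by 3/1 = 3:
x = -201, y = 228

Step 4: Verify.
169*(-201) + 149*(228) = 3 = 3 ✓

x = -201, y = 228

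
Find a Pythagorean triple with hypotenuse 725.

We need a² + b² = 725² = 525625.
Trying: 627² + 364² = 393129 + 132496 = 525625 ✓

(627, 364, 725)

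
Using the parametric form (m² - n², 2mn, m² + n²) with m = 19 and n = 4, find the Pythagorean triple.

a = m² - n² = 19² - 4² = 361 - 16 = 345
b = 2mn = 2·19·4 = 152
c = m² + n² = 361 + 16 = 377
Verify: 345² + 152² = 119025 + 23104 = 142129 = 377² ✓

(345, 152, 377)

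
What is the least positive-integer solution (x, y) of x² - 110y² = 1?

We seek the smallest positive integers (x, y) with x² - 110y² = 1, i.e., x² = 110y² + 1.
Try successive y values:
y = 1: x² = 110·1² + 1 = 111, not a perfect square
y = 2: x² = 110·2² + 1 = 441, x = 21 ✓

Verify: 21² - 110·2² = 441 - 440 = 1 ✓

x = 21, y = 2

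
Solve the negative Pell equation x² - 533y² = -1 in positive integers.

We need x² = 533y² - 1. Try successive y:
y = 1: x² = 533·1² - 1 = 532, not a perfect square
y = 2: x² = 533·2² - 1 = 2131, not a perfect square
y = 3: x² = 533·3² - 1 = 4796, not a perfect square
...
y = 265: x² = 533·265² - 1 = 37429924 = 6118² ✓
Check: 6118² - 533·265² = 37429924 - 37429925 = -1 ✓

x = 6118, y = 265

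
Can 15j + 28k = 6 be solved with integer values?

Step 1: Compute gcd(15, 28).
gcd(15, 28) = 1

Step 2: Check divisibility.
Does 1 divide 6? 6 = 1 x 6, so yes.

By the theorem on linear Diophantine equations, 15j + 28k = 6 has integer solutions if and only if gcd(15, 28) divides 6. Since 1 | 6, solutions exist.

Yes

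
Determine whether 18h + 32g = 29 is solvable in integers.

Step 1: Compute gcd(18, 32).
gcd(18, 32) = 2

Step 2: Check divisibility.
Does 2 divide 29? 29 = 2 x 14 + 1, so no.

By the theorem on linear Diophantine equations, 18h + 32g = 29 has integer solutions if and only if gcd(18, 32) divides 29. Since 2 does not divide 29, no solutions exist.

No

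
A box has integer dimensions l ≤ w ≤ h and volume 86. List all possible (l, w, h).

Iterate l from 1 to ⌊86^(1/3)⌋. For each l dividing 86, iterate w ≥ l with w dividing 86/l, and set h = 86/(l·w).
Triples found (2): (1×1×86), (1×2×43)

(1×1×86), (1×2×43)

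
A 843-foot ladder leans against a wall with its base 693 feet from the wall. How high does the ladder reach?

The ladder, wall, and ground form a right triangle with hypotenuse 843 and one leg 693.
By the Pythagorean theorem: h² = 843² - 693² = 710649 - 480249 = 230400
h = √230400 = 480 feet

480 feet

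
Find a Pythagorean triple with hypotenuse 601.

We need a² + b² = 601² = 361201.
Trying: 551² + 240² = 303601 + 57600 = 361201 ✓

(551, 240, 601)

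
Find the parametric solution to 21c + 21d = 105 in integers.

Step 1: Compute gcd(21, 21) = 21.
Since 21 divides 105, solutions exist.

Step 2: Find a particular solution using extended Euclidean algorithm.
We get c₀ = 0, d₀ = 5.
Check: 21*0 + 21*5 = 105 = 105 ✓

Step 3: Write the general solution.
c = 0 + (21/21)t = 0 + 1t
d = 5 - (21/21)t = 5 - 1t
for any integer t.

c = 0 + 1t, d = 5 - 1t for integer t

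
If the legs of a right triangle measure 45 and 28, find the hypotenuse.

c² = a² + b² = 45² + 28² = 2025 + 784 = 2809
c = 53

53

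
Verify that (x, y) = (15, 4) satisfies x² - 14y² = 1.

Compute x² = 15² = 225
Compute 14y² = 14·4² = 14·16 = 224
x² - 14y² = 225 - 224 = 1
Since this equals 1, (15, 4) is a solution.

Yes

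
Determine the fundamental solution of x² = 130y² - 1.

We need x² = 130y² - 1. Try successive y:
y = 1: x² = 130·1² - 1 = 129, not a perfect square
y = 2: x² = 130·2² - 1 = 519, not a perfect square
y = 3: x² = 130·3² - 1 = 1169, not a perfect square
...
y = 5: x² = 130·5² - 1 = 3249 = 57² ✓
Check: 57² - 130·5² = 3249 - 3250 = -1 ✓

x = 57, y = 5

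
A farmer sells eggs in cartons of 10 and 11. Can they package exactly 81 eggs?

We need non-negative a, b with 10a + 11b = 81.
gcd(10, 11) = 1 divides 81.
Try a = 7: 11b = 81 - 70 = 11, so b = 1.
One way: 7 cartons of 10 and 1 cartons of 11.

Yes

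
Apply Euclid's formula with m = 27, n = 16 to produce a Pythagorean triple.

a = m² - n² = 27² - 16² = 729 - 256 = 473
b = 2mn = 2·27·16 = 864
c = m² + n² = 729 + 256 = 985
Verify: 473² + 864² = 223729 + 746496 = 970225 = 985² ✓

(473, 864, 985)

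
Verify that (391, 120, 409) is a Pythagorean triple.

Compute a² + b²:
391² + 120² = 152881 + 14400 = 167281
Compute c²:
409² = 167281
Since 167281 = 167281, it is a Pythagorean triple.

Yes, it is a Pythagorean triple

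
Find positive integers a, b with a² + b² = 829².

We need a² + b² = 829² = 687241.
Trying: 629² + 540² = 395641 + 291600 = 687241 ✓

(629, 540, 829)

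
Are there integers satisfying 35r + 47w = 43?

Step 1: Compute gcd(35, 47).
gcd(35, 47) = 1

Step 2: Check divisibility.
Does 1 divide 43? 43 = 1 x 43, so yes.

By the theorem on linear Diophantine equations, 35r + 47w = 43 has integer solutions if and only if gcd(35, 47) divides 43. Since 1 | 43, solutions exist.

Yes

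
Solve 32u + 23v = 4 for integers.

Step 1: Check solvability.
gcd(32, 23) = 1
Since 1 divides 4, solutions exist.

Step 2: Apply extended Euclidean algorithm to find gcd.
We find integers such that 32*x0 + 23*y0 = 1

Step 3: Scale the particular solution.
Multiply by 4/1 = 4:
u = -20, v = 28

Step 4: Verify.
32*(-20) + 23*(28) = 4 = 4 ✓

u = -20, v = 28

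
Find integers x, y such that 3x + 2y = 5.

Step 1: Check solvability.
gcd(3, 2) = 1
Since 1 divides 5, solutions exist.

Step 2: Apply extended Euclidean algorithm to find gcd.
We find integers such that 3*x0 + 2*y0 = 1

Step 3: Scale the particular solution.
Multiply by 5/1 = 5:
x = 5, y = -5

Step 4: Verify.
3*(5) + 2*(-5) = 5 = 5 ✓

x = 5, y = -5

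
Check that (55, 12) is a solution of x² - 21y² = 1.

Compute x² = 55² = 3025
Compute 21y² = 21·12² = 21·144 = 3024
x² - 21y² = 3025 - 3024 = 1
Since this equals 1, (55, 12) is a solution.

Yes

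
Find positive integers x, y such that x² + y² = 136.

Search for x with 136 - x² a perfect square.
x = 6: 136 - 6² = 136 - 36 = 100 = 10² ✓
So x = 6, y = 10.

x = 6, y = 10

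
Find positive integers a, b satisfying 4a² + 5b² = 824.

Try small values of a and check whether (824 - 4a²)/5 is a perfect square.
a = 9: 4·9² = 324, so 5b² = 824 - 324 = 500, giving b² = 100, b = 10.
Check: 4·9² + 5·10² = 324 + 500 = 824 ✓

a = 9, b = 10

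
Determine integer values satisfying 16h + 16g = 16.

Step 1: Check solvability.
gcd(16, 16) = 16
Since 16 divides 16, solutions exist.

Step 2: Apply extended Euclidean algorithm to find gcd.
We find integers such that 16*x0 + 16*y0 = 16

Step 3: Scale the particular solution.
Multiply by 16/16 = 1:
h = 0, g = 1

Step 4: Verify.
16*(0) + 16*(1) = 16 = 16 ✓

h = 0, g = 1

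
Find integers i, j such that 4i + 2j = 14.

Step 1: Check solvability.
gcd(4, 2) = 2
Since 2 divides 14, solutions exist.

Step 2: Apply extended Euclidean algorithm to find gcd.
We find integers such that 4*x0 + 2*y0 = 2

Step 3: Scale the particular solution.
Multiply by 14/2 = 7:
i = 0, j = 7

Step 4: Verify.
4*(0) + 2*(7) = 14 = 14 ✓

i = 0, j = 7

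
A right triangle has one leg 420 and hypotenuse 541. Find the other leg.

a² = c² - b² = 292681 - 176400 = 116281
a = 341

341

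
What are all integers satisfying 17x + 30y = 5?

Step 1: Compute gcd(17, 30) = 1.
Since 1 divides 5, solutions exist.

Step 2: Find a particular solution using extended Euclidean algorithm.
We get x₀ = -35, y₀ = 20.
Check: 17*-35 + 30*20 = 5 = 5 ✓

Step 3: Write the general solution.
x = -35 + (30/1)t = -35 + 30t
y = 20 - (17/1)t = 20 - 17t
for any integer t.

x = -35 + 30t, y = 20 - 17t for integer t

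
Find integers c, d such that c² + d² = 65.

We need to find integers c, d > 0 such that c² + d² = 65.
Trying c = 1: d² = 65 - 1² = 65 - 1 = 64
d = 8
Check: 1² + 8² = 1 + 64 = 65 ✓

65 = 1² + 8²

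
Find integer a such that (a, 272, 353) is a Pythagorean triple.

a² = c² - b² = 353² - 272² = 124609 - 73984 = 50625
a = sqrt(50625) = 225

225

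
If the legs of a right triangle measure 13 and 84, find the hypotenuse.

c² = a² + b² = 13² + 84² = 169 + 7056 = 7225
c = 85

85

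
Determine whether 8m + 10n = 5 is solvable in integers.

Step 1: Compute gcd(8, 10).
gcd(8, 10) = 2

Step 2: Check divisibility.
Does 2 divide 5? 5 = 2 x 2 + 1, so no.

By the theorem on linear Diophantine equations, 8m + 10n = 5 has integer solutions if and only if gcd(8, 10) divides 5. Since 2 does not divide 5, no solutions exist.

No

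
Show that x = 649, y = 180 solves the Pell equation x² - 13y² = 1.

Compute x² = 649² = 421201
Compute 13y² = 13·180² = 13·32400 = 421200
x² - 13y² = 421201 - 421200 = 1
Since this equals 1, (649, 180) is a solution.

Yes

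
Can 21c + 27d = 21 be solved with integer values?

Step 1: Compute gcd(21, 27).
gcd(21, 27) = 3

Step 2: Check divisibility.
Does 3 divide 21? 21 = 3 x 7, so yes.

By the theorem on linear Diophantine equations, 21c + 27d = 21 has integer solutions if and only if gcd(21, 27) divides 21. Since 3 | 21, solutions exist.

Yes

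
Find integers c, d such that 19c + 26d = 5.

Step 1: Check solvability.
gcd(19, 26) = 1
Since 1 divides 5, solutions exist.

Step 2: Apply extended Euclidean algorithm to find gcd.
We find integers such that 19*x0 + 26*y0 = 1

Step 3: Scale the particular solution.
Multiply by 5/1 = 5:
c = 55, d = -40

Step 4: Verify.
19*(55) + 26*(-40) = 5 = 5 ✓

c = 55, d = -40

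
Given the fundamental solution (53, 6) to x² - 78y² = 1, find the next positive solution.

Solutions to x² - Dy² = 1 are generated by powers of (x₀ + y₀√D).
The next solution satisfies x₁ + y₁√78 = (x₀ + y₀√78)², giving:
x₁ = x₀² + 78y₀² = 53² + 78·6² = 2809 + 2808 = 5617
y₁ = 2x₀y₀ = 2·53·6 = 636

Verify: 5617² - 78·636² = 31550689 - 31550688 = 1 ✓

x = 5617, y = 636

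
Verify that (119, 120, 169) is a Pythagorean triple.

Compute a² + b²:
119² + 120² = 14161 + 14400 = 28561
Compute c²:
169² = 28561
Since 28561 = 28561, it is a Pythagorean triple.

Yes, it is a Pythagorean triple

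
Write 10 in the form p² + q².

We need to find integers p, q > 0 such that p² + q² = 10.
Trying p = 1: q² = 10 - 1² = 10 - 1 = 9
q = 3
Check: 1² + 3² = 1 + 9 = 10 ✓

10 = 1² + 3²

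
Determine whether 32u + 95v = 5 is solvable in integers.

Step 1: Compute gcd(32, 95).
gcd(32, 95) = 1

Step 2: Check divisibility.
Does 1 divide 5? 5 = 1 x 5, so yes.

By the theorem on linear Diophantine equations, 32u + 95v = 5 has integer solutions if and only if gcd(32, 95) divides 5. Since 1 | 5, solutions exist.

Yes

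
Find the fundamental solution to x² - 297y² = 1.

We seek the smallest positive integers (x, y) with x² - 297y² = 1, i.e., x² = 297y² + 1.
Try successive y values:
y = 1: x² = 297·1² + 1 = 298, not a perfect square
y = 2: x² = 297·2² + 1 = 1189, not a perfect square
y = 3: x² = 297·3² + 1 = 2674, not a perfect square
... continuing the search (or via continued fractions) ...
y = 2820: x² = 297·2820² + 1 = 2361862801, x = 48599 ✓

Verify: 48599² - 297·2820² = 2361862801 - 2361862800 = 1 ✓

x = 48599, y = 2820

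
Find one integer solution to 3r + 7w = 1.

Step 1: Check solvability.
gcd(3, 7) = 1
Since 1 divides 1, solutions exist.

Step 2: Apply extended Euclidean algorithm to find gcd.
We find integers such that 3*x0 + 7*y0 = 1

Step 3: Scale the particular solution.
Multiply by 1/1 = 1:
r = -2, w = 1

Step 4: Verify.
3*(-2) + 7*(1) = 1 = 1 ✓

r = -2, w = 1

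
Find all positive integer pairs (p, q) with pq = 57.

The positive divisors of 57 are: 1, 3, 19, 57.
Each divisor d gives the pair (d, 57/d):
(1, 57), (3, 19), (19, 3), (57, 1)

(1, 57), (3, 19), (19, 3), (57, 1)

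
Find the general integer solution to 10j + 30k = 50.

Step 1: Compute gcd(10, 30) = 10.
Since 10 divides 50, solutions exist.

Step 2: Find a particular solution using extended Euclidean algorithm.
We get j₀ = 5, k₀ = 0.
Check: 10*5 + 30*0 = 50 = 50 ✓

Step 3: Write the general solution.
j = 5 + (30/10)t = 5 + 3t
k = 0 - (10/10)t = 0 - 1t
for any integer t.

j = 5 + 3t, k = 0 - 1t for integer t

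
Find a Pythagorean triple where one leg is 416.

We need the other leg and hypotenuse such that 416² + x² = c².
Take x = 87, c = 425: 416² + 87² = 173056 + 7569 = 180625 = 425² ✓
Triple: (87, 416, 425)

(87, 416, 425)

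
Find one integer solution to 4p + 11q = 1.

Step 1: Check solvability.
gcd(4, 11) = 1
Since 1 divides 1, solutions exist.

Step 2: Apply extended Euclidean algorithm to find gcd.
We find integers such that 4*x0 + 11*y0 = 1

Step 3: Scale the particular solution.
Multiply by 1/1 = 1:
p = 3, q = -1

Step 4: Verify.
4*(3) + 11*(-1) = 1 = 1 ✓

p = 3, q = -1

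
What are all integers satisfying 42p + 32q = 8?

Step 1: Compute gcd(42, 32) = 2.
Since 2 divides 8, solutions exist.

Step 2: Find a particular solution using extended Euclidean algorithm.
We get p₀ = -12, q₀ = 16.
Check: 42*-12 + 32*16 = 8 = 8 ✓

Step 3: Write the general solution.
p = -12 + (32/2)t = -12 + 16t
q = 16 - (42/2)t = 16 - 21t
for any integer t.

p = -12 + 16t, q = 16 - 21t for integer t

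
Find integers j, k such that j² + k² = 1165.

We need to find integers j, k > 0 such that j² + k² = 1165.
Trying j = 3: k² = 1165 - 3² = 1165 - 9 = 1156
k = 34
Check: 3² + 34² = 9 + 1156 = 1165 ✓

1165 = 3² + 34²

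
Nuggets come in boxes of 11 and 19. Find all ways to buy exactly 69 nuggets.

We need non-negative integers (x, y) with 11x + 19y = 69.
For each x in 0..6, check if 69 - 11x is a non-negative multiple of 19.
No x yields an integer y ≥ 0.

No solution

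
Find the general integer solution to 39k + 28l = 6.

Step 1: Compute gcd(39, 28) = 1.
Since 1 divides 6, solutions exist.

Step 2: Find a particular solution using extended Euclidean algorithm.
We get k₀ = -30, l₀ = 42.
Check: 39*-30 + 28*42 = 6 = 6 ✓

Step 3: Write the general solution.
k = -30 + (28/1)t = -30 + 28t
l = 42 - (39/1)t = 42 - 39t
for any integer t.

k = -30 + 28t, l = 42 - 39t for integer t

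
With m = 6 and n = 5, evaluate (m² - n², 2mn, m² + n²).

a = m² - n² = 36 - 25 = 11
b = 2mn = 2·6·5 = 60
c = m² + n² = 36 + 25 = 61
Verify: 11² + 60² = 121 + 3600 = 3721 = 61² ✓

(11, 60, 61)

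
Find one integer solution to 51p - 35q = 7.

Step 1: Check solvability.
gcd(51, 35) = 1
Since 1 divides 7, solutions exist.

Step 2: Apply extended Euclidean algorithm to find gcd.
We find integers such that 51*x0 + 35*y0 = 1

Step 3: Scale the particular solution.
Multiply by 7/1 = 7:
p = 77, q = 112

Step 4: Verify.
51*(77) - 35*(112) = 7 = 7 ✓

p = 77, q = 112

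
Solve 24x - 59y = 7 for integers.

Step 1: Check solvability.
gcd(24, 59) = 1
Since 1 divides 7, solutions exist.

Step 2: Apply extended Euclidean algorithm to find gcd.
We find integers such that 24*x0 + 59*y0 = 1

Step 3: Scale the particular solution.
Multiply by 7/1 = 7:
x = -189, y = -77

Step 4: Verify.
24*(-189) - 59*(-77) = 7 = 7 ✓

x = -189, y = -77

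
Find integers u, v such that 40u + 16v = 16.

Step 1: Check solvability.
gcd(40, 16) = 8
Since 8 divides 16, solutions exist.

Step 2: Apply extended Euclidean algorithm to find gcd.
We find integers such that 40*x0 + 16*y0 = 8

Step 3: Scale the particular solution.
Multiply by 16/8 = 2:
u = 2, v = -4

Step 4: Verify.
40*(2) + 16*(-4) = 16 = 16 ✓

u = 2, v = -4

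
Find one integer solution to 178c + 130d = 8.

Step 1: Check solvability.
gcd(178, 130) = 2
Since 2 divides 8, solutions exist.

Step 2: Apply extended Euclidean algorithm to find gcd.
We find integers such that 178*x0 + 130*y0 = 2

Step 3: Scale the particular solution.
Multiply by 8/2 = 4:
c = 76, d = -104

Step 4: Verify.
178*(76) + 130*(-104) = 8 = 8 ✓

c = 76, d = -104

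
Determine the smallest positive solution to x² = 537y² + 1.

We seek the smallest positive integers (x, y) with x² - 537y² = 1, i.e., x² = 537y² + 1.
Try successive y values:
y = 1: x² = 537·1² + 1 = 538, not a perfect square
y = 2: x² = 537·2² + 1 = 2149, not a perfect square
y = 3: x² = 537·3² + 1 = 4834, not a perfect square
... continuing the search (or via continued fractions) ...
y = 8300492: x² = 537·8300492² + 1 = 36998315916388369, x = 192349463 ✓

Verify: 192349463² - 537·8300492² = 36998315916388369 - 36998315916388368 = 1 ✓

x = 192349463, y = 8300492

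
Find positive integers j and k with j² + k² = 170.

We need to find integers j, k > 0 such that j² + k² = 170.
Trying j = 1: k² = 170 - 1² = 170 - 1 = 169
k = 13
Check: 1² + 13² = 1 + 169 = 170 ✓

170 = 1² + 13²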